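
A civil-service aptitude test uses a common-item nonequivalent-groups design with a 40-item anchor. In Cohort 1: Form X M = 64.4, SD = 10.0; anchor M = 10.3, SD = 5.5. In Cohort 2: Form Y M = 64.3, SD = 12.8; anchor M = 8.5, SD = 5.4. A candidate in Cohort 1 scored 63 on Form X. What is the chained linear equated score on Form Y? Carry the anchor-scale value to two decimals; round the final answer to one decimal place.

66.7

Form X → anchor (Cohort 1): v = (5.5/10.0)(63 − 64.4) + 10.3 = 9.53
anchor → Form Y (Cohort 2): y = (12.8/5.4)(9.53 − 8.5) + 64.3 = 66.7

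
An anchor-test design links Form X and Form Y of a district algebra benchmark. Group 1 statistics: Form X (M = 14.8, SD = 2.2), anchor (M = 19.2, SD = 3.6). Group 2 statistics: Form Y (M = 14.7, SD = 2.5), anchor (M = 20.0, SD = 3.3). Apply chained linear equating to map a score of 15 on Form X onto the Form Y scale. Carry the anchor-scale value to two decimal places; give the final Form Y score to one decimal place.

Form X → anchor (Group 1): v = (3.6/2.2)(15 − 14.8) + 19.2 = 19.53
anchor → Form Y (Group 2): y = (2.5/3.3)(19.53 − 20.0) + 14.7 = 14.3

14.3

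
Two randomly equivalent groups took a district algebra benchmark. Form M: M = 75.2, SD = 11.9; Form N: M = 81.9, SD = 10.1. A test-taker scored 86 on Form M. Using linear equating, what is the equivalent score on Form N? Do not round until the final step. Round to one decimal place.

91.1

Linear equating: y = (SD_Y/SD_X)(x − M_X) + M_Y
y = (10.1/11.9)(86 − 75.2) + 81.9
y = 0.848739 × 10.8 + 81.9 = 9.1664 + 81.9 = 91.1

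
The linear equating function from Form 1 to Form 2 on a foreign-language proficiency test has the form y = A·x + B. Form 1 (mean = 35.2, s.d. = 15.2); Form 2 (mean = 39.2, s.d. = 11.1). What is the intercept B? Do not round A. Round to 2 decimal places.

13.49

A = SD_Y / SD_X = 11.1 / 15.2 = 0.730263
B = M_Y − A·M_X = 39.2 − 0.730263 × 35.2 = 13.49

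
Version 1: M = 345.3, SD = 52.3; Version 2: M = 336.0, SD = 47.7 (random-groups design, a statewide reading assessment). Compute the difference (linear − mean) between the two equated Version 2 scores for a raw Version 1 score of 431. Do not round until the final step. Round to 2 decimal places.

Mean-equated: 431 + (336.0 − 345.3) = 421.70
Linear-equated: (47.7/52.3)(431 − 345.3) + 336.0 = 414.162
Difference = 414.162 − 421.70 = -7.54

-7.54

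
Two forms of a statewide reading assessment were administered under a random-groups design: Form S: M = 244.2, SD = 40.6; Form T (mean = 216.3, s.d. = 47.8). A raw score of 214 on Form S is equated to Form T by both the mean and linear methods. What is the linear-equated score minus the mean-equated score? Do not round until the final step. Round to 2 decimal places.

Mean-equated: 214 + (216.3 − 244.2) = 186.10
Linear-equated: (47.8/40.6)(214 − 244.2) + 216.3 = 180.744
Difference = 180.744 − 186.10 = -5.36

-5.36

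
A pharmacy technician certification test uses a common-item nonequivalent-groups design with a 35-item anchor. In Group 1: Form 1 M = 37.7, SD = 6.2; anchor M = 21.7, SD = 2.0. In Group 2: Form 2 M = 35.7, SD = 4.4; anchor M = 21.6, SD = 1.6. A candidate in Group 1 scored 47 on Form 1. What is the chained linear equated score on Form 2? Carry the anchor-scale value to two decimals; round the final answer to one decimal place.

44.2

Form 1 → anchor (Group 1): v = (2.0/6.2)(47 − 37.7) + 21.7 = 24.70
anchor → Form 2 (Group 2): y = (4.4/1.6)(24.70 − 21.6) + 35.7 = 44.2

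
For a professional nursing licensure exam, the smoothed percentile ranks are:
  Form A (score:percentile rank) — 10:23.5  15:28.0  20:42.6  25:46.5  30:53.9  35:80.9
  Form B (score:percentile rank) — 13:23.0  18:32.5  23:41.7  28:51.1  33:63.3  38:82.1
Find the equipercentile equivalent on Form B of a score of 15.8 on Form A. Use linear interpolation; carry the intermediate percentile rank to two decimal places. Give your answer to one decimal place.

PR of 15.8 on Form A: 28.0 + (15.8 − 15)/(20 − 15) × (42.6 − 28.0) = 30.34
On Form B, PR 30.34 falls between score 13 (PR 23.0) and 18 (PR 32.5).
Interpolate: 13 + (30.34 − 23.0)/(32.5 − 23.0) × (18 − 13) = 16.9

16.9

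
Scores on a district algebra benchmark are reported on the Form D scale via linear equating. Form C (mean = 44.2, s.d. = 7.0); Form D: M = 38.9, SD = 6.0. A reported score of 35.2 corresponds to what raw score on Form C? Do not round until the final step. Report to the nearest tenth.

39.9

Invert y = (SD_Y/SD_X)(x − M_X) + M_Y:
x = (SD_X/SD_Y)(y − M_Y) + M_X = (7.0/6.0)(35.2 − 38.9) + 44.2
x = 1.166667 × -3.700 + 44.2 = 39.9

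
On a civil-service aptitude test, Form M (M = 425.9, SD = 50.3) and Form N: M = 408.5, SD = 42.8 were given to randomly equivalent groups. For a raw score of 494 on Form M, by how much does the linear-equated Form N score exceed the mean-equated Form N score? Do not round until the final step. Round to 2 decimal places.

-10.15

Mean-equated: 494 + (408.5 − 425.9) = 476.60
Linear-equated: (42.8/50.3)(494 − 425.9) + 408.5 = 466.446
Difference = 466.446 − 476.60 = -10.15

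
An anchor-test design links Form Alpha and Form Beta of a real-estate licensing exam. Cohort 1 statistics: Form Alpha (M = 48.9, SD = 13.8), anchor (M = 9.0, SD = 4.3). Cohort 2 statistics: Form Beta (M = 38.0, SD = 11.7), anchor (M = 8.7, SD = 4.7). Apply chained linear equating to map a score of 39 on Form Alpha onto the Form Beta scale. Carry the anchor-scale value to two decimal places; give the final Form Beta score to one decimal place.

31.1

Form Alpha → anchor (Cohort 1): v = (4.3/13.8)(39 − 48.9) + 9.0 = 5.92
anchor → Form Beta (Cohort 2): y = (11.7/4.7)(5.92 − 8.7) + 38.0 = 31.1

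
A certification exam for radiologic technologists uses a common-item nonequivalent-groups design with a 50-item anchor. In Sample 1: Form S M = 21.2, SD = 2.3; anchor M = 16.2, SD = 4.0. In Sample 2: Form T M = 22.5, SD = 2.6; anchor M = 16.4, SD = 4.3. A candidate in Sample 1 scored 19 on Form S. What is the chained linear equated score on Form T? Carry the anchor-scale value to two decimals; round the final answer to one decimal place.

Form S → anchor (Sample 1): v = (4.0/2.3)(19 − 21.2) + 16.2 = 12.37
anchor → Form T (Sample 2): y = (2.6/4.3)(12.37 − 16.4) + 22.5 = 20.1

20.1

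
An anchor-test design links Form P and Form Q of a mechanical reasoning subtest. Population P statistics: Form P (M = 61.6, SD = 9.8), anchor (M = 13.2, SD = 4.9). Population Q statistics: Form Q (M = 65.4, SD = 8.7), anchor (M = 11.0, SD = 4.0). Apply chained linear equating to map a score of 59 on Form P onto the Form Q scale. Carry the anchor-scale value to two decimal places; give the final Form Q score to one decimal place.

Form P → anchor (Population P): v = (4.9/9.8)(59 − 61.6) + 13.2 = 11.90
anchor → Form Q (Population Q): y = (8.7/4.0)(11.90 − 11.0) + 65.4 = 67.4

67.4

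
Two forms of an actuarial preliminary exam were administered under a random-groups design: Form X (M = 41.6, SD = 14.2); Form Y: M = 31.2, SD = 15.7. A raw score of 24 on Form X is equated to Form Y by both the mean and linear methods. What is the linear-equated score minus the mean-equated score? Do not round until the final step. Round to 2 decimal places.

Mean-equated: 24 + (31.2 − 41.6) = 13.60
Linear-equated: (15.7/14.2)(24 − 41.6) + 31.2 = 11.741
Difference = 11.741 − 13.60 = -1.86

-1.86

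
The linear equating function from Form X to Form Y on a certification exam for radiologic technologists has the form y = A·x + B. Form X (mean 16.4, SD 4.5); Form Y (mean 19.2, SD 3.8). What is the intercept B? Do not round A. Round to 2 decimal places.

A = SD_Y / SD_X = 3.8 / 4.5 = 0.844444
B = M_Y − A·M_X = 19.2 − 0.844444 × 16.4 = 5.35

5.35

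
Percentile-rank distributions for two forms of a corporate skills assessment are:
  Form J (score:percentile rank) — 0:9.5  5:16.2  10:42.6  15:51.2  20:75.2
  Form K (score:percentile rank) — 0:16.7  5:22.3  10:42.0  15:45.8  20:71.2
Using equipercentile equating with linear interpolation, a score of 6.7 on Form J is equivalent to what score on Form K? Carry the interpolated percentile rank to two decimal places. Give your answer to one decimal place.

5.7

PR of 6.7 on Form J: 16.2 + (6.7 − 5)/(10 − 5) × (42.6 − 16.2) = 25.18
On Form K, PR 25.18 falls between score 5 (PR 22.3) and 10 (PR 42.0).
Interpolate: 5 + (25.18 − 22.3)/(42.0 − 22.3) × (10 − 5) = 5.7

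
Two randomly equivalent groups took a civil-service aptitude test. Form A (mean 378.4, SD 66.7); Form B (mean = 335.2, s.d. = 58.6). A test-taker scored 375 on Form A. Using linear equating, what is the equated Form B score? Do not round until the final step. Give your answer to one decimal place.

Linear equating: y = (SD_Y/SD_X)(x − M_X) + M_Y
y = (58.6/66.7)(375 − 378.4) + 335.2
y = 0.878561 × -3.4 + 335.2 = -2.9871 + 335.2 = 332.2

332.2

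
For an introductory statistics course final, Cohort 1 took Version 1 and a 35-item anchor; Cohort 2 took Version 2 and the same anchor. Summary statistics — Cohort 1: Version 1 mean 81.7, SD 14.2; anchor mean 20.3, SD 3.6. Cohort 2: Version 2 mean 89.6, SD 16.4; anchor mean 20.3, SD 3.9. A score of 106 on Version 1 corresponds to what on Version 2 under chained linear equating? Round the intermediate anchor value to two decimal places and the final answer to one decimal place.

Version 1 → anchor (Cohort 1): v = (3.6/14.2)(106 − 81.7) + 20.3 = 26.46
anchor → Version 2 (Cohort 2): y = (16.4/3.9)(26.46 − 20.3) + 89.6 = 115.5

115.5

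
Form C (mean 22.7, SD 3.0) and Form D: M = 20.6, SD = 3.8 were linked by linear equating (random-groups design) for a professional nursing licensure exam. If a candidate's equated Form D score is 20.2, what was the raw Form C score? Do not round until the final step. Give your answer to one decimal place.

Invert y = (SD_Y/SD_X)(x − M_X) + M_Y:
x = (SD_X/SD_Y)(y − M_Y) + M_X = (3.0/3.8)(20.2 − 20.6) + 22.7
x = 0.789474 × -0.400 + 22.7 = 22.4

22.4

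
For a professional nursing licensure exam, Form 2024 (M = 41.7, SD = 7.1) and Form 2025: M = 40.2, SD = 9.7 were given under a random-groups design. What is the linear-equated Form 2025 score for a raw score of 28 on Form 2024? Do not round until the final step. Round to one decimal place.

Linear equating: y = (SD_Y/SD_X)(x − M_X) + M_Y
y = (9.7/7.1)(28 − 41.7) + 40.2
y = 1.366197 × -13.7 + 40.2 = -18.7169 + 40.2 = 21.5

21.5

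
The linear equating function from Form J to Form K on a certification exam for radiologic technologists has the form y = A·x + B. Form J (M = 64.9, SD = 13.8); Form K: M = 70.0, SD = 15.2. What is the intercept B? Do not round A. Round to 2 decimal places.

A = SD_Y / SD_X = 15.2 / 13.8 = 1.101449
B = M_Y − A·M_X = 70.0 − 1.101449 × 64.9 = -1.48

-1.48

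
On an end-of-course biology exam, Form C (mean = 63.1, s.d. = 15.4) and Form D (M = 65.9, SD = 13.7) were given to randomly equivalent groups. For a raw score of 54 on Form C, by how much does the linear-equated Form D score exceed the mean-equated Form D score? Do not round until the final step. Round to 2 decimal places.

Mean-equated: 54 + (65.9 − 63.1) = 56.80
Linear-equated: (13.7/15.4)(54 − 63.1) + 65.9 = 57.805
Difference = 57.805 − 56.80 = 1.00

1.00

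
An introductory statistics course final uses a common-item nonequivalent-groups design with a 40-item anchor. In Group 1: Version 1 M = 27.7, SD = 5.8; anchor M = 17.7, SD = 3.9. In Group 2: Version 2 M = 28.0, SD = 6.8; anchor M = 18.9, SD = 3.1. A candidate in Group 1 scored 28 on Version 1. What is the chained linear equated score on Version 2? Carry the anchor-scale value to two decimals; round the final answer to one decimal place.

25.8

Version 1 → anchor (Group 1): v = (3.9/5.8)(28 − 27.7) + 17.7 = 17.90
anchor → Version 2 (Group 2): y = (6.8/3.1)(17.90 − 18.9) + 28.0 = 25.8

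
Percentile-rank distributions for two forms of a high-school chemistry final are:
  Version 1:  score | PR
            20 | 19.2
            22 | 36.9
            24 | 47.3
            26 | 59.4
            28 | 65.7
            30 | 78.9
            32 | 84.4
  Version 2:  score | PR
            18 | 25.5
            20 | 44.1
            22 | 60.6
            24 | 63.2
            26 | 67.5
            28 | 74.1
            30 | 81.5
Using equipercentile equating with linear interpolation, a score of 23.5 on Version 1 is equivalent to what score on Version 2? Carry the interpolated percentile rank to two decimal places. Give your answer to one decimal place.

PR of 23.5 on Version 1: 36.9 + (23.5 − 22)/(24 − 22) × (47.3 − 36.9) = 44.70
On Version 2, PR 44.70 falls between score 20 (PR 44.1) and 22 (PR 60.6).
Interpolate: 20 + (44.70 − 44.1)/(60.6 − 44.1) × (22 − 20) = 20.1

20.1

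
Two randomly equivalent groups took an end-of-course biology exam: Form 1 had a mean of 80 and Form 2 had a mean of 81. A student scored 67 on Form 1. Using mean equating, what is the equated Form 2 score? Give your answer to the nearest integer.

68

Mean equating: y = x + (M_Y − M_X) = 67 + (81 − 80) = 68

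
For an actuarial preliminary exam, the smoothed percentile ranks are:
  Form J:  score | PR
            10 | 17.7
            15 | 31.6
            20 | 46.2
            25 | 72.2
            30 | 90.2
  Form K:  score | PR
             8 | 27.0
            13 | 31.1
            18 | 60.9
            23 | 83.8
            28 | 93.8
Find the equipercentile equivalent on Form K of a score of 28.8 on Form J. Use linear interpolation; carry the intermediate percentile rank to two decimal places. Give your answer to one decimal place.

PR of 28.8 on Form J: 72.2 + (28.8 − 25)/(30 − 25) × (90.2 − 72.2) = 85.88
On Form K, PR 85.88 falls between score 23 (PR 83.8) and 28 (PR 93.8).
Interpolate: 23 + (85.88 − 83.8)/(93.8 − 83.8) × (28 − 23) = 24.0

24.0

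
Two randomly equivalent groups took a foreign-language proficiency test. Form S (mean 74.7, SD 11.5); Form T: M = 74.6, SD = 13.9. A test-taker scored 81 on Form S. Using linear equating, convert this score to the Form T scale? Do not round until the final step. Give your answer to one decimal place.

Linear equating: y = (SD_Y/SD_X)(x − M_X) + M_Y
y = (13.9/11.5)(81 − 74.7) + 74.6
y = 1.208696 × 6.3 + 74.6 = 7.6148 + 74.6 = 82.2

82.2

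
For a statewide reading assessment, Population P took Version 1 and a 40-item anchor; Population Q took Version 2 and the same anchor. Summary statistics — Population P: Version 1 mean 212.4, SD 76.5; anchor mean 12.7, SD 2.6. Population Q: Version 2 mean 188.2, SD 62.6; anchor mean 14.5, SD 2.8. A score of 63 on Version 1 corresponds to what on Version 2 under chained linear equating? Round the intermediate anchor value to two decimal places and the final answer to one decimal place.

Version 1 → anchor (Population P): v = (2.6/76.5)(63 − 212.4) + 12.7 = 7.62
anchor → Version 2 (Population Q): y = (62.6/2.8)(7.62 − 14.5) + 188.2 = 34.4

34.4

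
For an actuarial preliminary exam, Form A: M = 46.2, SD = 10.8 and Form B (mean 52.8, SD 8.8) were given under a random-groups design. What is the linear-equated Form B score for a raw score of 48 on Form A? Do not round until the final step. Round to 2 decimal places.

54.27

Linear equating: y = (SD_Y/SD_X)(x − M_X) + M_Y
y = (8.8/10.8)(48 − 46.2) + 52.8
y = 0.814815 × 1.8 + 52.8 = 1.4667 + 52.8 = 54.27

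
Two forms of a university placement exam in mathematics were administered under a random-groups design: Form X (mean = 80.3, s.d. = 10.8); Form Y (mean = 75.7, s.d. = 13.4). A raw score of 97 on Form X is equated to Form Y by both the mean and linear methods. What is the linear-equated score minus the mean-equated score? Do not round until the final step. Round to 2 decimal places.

4.02

Mean-equated: 97 + (75.7 − 80.3) = 92.40
Linear-equated: (13.4/10.8)(97 − 80.3) + 75.7 = 96.420
Difference = 96.420 − 92.40 = 4.02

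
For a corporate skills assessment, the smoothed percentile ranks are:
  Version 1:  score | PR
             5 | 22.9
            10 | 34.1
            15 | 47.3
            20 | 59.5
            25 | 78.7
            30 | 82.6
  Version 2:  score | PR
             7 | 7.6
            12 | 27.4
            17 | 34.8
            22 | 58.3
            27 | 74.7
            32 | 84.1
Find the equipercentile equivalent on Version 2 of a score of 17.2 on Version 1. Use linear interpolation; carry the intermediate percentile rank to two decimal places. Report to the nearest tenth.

20.8

PR of 17.2 on Version 1: 47.3 + (17.2 − 15)/(20 − 15) × (59.5 − 47.3) = 52.67
On Version 2, PR 52.67 falls between score 17 (PR 34.8) and 22 (PR 58.3).
Interpolate: 17 + (52.67 − 34.8)/(58.3 − 34.8) × (22 − 17) = 20.8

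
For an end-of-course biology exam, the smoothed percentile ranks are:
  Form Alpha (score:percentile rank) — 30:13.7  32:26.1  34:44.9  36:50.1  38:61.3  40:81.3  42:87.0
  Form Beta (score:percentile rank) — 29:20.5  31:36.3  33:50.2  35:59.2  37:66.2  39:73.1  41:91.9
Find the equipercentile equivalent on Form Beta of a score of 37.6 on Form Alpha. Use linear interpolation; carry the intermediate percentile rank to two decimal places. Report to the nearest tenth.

35.0

PR of 37.6 on Form Alpha: 50.1 + (37.6 − 36)/(38 − 36) × (61.3 − 50.1) = 59.06
On Form Beta, PR 59.06 falls between score 33 (PR 50.2) and 35 (PR 59.2).
Interpolate: 33 + (59.06 − 50.2)/(59.2 − 50.2) × (35 − 33) = 35.0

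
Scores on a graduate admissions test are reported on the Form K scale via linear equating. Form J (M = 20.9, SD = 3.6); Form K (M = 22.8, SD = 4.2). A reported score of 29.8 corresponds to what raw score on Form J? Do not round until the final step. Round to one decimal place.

Invert y = (SD_Y/SD_X)(x − M_X) + M_Y:
x = (SD_X/SD_Y)(y − M_Y) + M_X = (3.6/4.2)(29.8 − 22.8) + 20.9
x = 0.857143 × 7.000 + 20.9 = 26.9

26.9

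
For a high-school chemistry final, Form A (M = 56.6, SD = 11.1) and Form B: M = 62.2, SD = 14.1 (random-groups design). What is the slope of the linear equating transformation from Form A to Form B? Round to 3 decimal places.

A = SD_Y / SD_X = 14.1 / 11.1 = 1.270

1.270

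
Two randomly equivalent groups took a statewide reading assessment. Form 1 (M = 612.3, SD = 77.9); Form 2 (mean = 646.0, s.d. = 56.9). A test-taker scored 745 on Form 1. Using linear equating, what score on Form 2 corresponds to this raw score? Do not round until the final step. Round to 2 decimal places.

Linear equating: y = (SD_Y/SD_X)(x − M_X) + M_Y
y = (56.9/77.9)(745 − 612.3) + 646.0
y = 0.730424 × 132.7 + 646.0 = 96.9272 + 646.0 = 742.93

742.93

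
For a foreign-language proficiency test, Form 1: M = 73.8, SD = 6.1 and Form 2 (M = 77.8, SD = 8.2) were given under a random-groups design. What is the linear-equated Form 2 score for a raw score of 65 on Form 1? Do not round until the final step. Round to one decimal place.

66.0

Linear equating: y = (SD_Y/SD_X)(x − M_X) + M_Y
y = (8.2/6.1)(65 − 73.8) + 77.8
y = 1.344262 × -8.8 + 77.8 = -11.8295 + 77.8 = 66.0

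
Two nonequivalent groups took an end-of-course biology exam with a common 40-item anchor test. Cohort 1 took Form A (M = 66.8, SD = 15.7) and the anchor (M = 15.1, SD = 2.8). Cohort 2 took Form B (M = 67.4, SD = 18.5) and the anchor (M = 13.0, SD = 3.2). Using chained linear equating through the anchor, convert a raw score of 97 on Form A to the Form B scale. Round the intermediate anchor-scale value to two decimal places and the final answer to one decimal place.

110.7

Form A → anchor (Cohort 1): v = (2.8/15.7)(97 − 66.8) + 15.1 = 20.49
anchor → Form B (Cohort 2): y = (18.5/3.2)(20.49 − 13.0) + 67.4 = 110.7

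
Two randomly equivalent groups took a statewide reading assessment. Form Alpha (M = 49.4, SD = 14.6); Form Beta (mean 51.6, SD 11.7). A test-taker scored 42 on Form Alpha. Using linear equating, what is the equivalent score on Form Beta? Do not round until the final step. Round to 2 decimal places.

45.67

Linear equating: y = (SD_Y/SD_X)(x − M_X) + M_Y
y = (11.7/14.6)(42 − 49.4) + 51.6
y = 0.801370 × -7.4 + 51.6 = -5.9301 + 51.6 = 45.67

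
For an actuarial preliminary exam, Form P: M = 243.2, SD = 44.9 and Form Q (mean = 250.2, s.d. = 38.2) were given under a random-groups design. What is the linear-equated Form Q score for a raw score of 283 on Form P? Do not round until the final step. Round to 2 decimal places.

284.06

Linear equating: y = (SD_Y/SD_X)(x − M_X) + M_Y
y = (38.2/44.9)(283 − 243.2) + 250.2
y = 0.850780 × 39.8 + 250.2 = 33.8610 + 250.2 = 284.06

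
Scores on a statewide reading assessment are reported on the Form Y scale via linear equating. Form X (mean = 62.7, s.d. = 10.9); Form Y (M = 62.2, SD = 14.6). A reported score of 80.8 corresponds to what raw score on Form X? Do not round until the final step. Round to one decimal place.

76.6

Invert y = (SD_Y/SD_X)(x − M_X) + M_Y:
x = (SD_X/SD_Y)(y − M_Y) + M_X = (10.9/14.6)(80.8 − 62.2) + 62.7
x = 0.746575 × 18.600 + 62.7 = 76.6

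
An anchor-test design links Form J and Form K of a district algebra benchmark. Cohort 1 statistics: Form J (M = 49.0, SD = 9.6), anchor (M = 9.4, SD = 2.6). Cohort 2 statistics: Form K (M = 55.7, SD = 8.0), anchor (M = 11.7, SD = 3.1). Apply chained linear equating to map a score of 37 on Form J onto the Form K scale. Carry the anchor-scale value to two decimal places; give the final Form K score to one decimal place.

Form J → anchor (Cohort 1): v = (2.6/9.6)(37 − 49.0) + 9.4 = 6.15
anchor → Form K (Cohort 2): y = (8.0/3.1)(6.15 − 11.7) + 55.7 = 41.4

41.4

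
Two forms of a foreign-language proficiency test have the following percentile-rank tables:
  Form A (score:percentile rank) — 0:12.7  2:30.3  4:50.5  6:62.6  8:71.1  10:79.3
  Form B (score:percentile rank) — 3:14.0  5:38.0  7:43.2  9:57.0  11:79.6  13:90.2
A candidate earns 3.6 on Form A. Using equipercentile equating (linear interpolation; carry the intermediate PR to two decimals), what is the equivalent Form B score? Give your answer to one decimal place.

7.5

PR of 3.6 on Form A: 30.3 + (3.6 − 2)/(4 − 2) × (50.5 − 30.3) = 46.46
On Form B, PR 46.46 falls between score 7 (PR 43.2) and 9 (PR 57.0).
Interpolate: 7 + (46.46 − 43.2)/(57.0 − 43.2) × (9 − 7) = 7.5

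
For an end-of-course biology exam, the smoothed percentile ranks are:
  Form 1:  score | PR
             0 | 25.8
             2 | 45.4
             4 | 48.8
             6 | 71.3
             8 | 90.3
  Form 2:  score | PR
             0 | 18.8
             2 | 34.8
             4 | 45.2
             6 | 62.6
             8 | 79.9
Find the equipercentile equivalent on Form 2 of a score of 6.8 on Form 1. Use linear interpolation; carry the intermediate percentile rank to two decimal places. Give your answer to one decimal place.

7.9

PR of 6.8 on Form 1: 71.3 + (6.8 − 6)/(8 − 6) × (90.3 − 71.3) = 78.90
On Form 2, PR 78.90 falls between score 6 (PR 62.6) and 8 (PR 79.9).
Interpolate: 6 + (78.90 − 62.6)/(79.9 − 62.6) × (8 − 6) = 7.9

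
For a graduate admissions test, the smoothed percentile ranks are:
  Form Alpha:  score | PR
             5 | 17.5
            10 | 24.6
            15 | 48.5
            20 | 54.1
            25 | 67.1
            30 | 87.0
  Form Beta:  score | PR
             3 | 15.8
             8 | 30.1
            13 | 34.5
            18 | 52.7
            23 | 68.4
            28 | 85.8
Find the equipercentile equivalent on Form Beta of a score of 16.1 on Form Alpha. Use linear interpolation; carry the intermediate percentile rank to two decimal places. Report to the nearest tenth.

17.2

PR of 16.1 on Form Alpha: 48.5 + (16.1 − 15)/(20 − 15) × (54.1 − 48.5) = 49.73
On Form Beta, PR 49.73 falls between score 13 (PR 34.5) and 18 (PR 52.7).
Interpolate: 13 + (49.73 − 34.5)/(52.7 − 34.5) × (18 − 13) = 17.2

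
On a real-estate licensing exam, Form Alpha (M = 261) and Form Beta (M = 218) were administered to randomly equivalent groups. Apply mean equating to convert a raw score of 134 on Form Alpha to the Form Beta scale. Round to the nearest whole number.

91

Mean equating: y = x + (M_Y − M_X) = 134 + (218 − 261) = 91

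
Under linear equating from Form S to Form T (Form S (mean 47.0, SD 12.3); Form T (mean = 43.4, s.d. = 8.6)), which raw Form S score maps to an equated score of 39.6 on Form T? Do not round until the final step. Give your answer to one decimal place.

Invert y = (SD_Y/SD_X)(x − M_X) + M_Y:
x = (SD_X/SD_Y)(y − M_Y) + M_X = (12.3/8.6)(39.6 − 43.4) + 47.0
x = 1.430233 × -3.800 + 47.0 = 41.6

41.6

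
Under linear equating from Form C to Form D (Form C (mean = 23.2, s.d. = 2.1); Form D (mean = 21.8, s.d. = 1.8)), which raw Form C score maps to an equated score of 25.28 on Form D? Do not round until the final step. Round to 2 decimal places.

27.26

Invert y = (SD_Y/SD_X)(x − M_X) + M_Y:
x = (SD_X/SD_Y)(y − M_Y) + M_X = (2.1/1.8)(25.28 − 21.8) + 23.2
x = 1.166667 × 3.480 + 23.2 = 27.26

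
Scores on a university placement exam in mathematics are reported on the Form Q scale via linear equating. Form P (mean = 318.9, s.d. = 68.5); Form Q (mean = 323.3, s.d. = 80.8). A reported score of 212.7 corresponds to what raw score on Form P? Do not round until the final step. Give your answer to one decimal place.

225.1

Invert y = (SD_Y/SD_X)(x − M_X) + M_Y:
x = (SD_X/SD_Y)(y − M_Y) + M_X = (68.5/80.8)(212.7 − 323.3) + 318.9
x = 0.847772 × -110.600 + 318.9 = 225.1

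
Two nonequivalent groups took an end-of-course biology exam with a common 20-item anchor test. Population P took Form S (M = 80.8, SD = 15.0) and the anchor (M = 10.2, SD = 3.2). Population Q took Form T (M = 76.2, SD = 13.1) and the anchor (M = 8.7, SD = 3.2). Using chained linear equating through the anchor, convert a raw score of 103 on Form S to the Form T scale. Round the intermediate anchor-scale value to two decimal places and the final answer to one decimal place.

101.7

Form S → anchor (Population P): v = (3.2/15.0)(103 − 80.8) + 10.2 = 14.94
anchor → Form T (Population Q): y = (13.1/3.2)(14.94 − 8.7) + 76.2 = 101.7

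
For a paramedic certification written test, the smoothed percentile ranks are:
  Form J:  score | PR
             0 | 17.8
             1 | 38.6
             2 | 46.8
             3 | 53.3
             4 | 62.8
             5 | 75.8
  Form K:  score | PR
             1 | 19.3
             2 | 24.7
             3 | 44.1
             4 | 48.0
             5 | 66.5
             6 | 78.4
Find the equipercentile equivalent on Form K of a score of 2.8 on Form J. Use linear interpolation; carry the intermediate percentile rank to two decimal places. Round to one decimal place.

PR of 2.8 on Form J: 46.8 + (2.8 − 2)/(3 − 2) × (53.3 − 46.8) = 52.00
On Form K, PR 52.00 falls between score 4 (PR 48.0) and 5 (PR 66.5).
Interpolate: 4 + (52.00 − 48.0)/(66.5 − 48.0) × (5 − 4) = 4.2

4.2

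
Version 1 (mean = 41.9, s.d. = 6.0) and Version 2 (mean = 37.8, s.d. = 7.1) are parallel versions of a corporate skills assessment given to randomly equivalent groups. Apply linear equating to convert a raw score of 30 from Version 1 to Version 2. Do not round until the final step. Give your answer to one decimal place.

Linear equating: y = (SD_Y/SD_X)(x − M_X) + M_Y
y = (7.1/6.0)(30 − 41.9) + 37.8
y = 1.183333 × -11.9 + 37.8 = -14.0817 + 37.8 = 23.7

23.7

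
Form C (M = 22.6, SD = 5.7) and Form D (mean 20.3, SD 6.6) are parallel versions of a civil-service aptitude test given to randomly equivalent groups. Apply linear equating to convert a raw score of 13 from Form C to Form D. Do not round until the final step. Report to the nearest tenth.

Linear equating: y = (SD_Y/SD_X)(x − M_X) + M_Y
y = (6.6/5.7)(13 − 22.6) + 20.3
y = 1.157895 × -9.6 + 20.3 = -11.1158 + 20.3 = 9.2

9.2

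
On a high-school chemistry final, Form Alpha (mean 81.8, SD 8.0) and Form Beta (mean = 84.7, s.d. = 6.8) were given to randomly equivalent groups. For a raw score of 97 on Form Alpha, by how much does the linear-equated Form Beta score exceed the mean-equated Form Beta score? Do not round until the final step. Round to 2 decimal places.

-2.28

Mean-equated: 97 + (84.7 − 81.8) = 99.90
Linear-equated: (6.8/8.0)(97 − 81.8) + 84.7 = 97.620
Difference = 97.620 − 99.90 = -2.28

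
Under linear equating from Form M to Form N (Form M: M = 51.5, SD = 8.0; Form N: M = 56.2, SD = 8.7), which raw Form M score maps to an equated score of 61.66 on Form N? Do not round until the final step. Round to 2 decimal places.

56.52

Invert y = (SD_Y/SD_X)(x − M_X) + M_Y:
x = (SD_X/SD_Y)(y − M_Y) + M_X = (8.0/8.7)(61.66 − 56.2) + 51.5
x = 0.919540 × 5.460 + 51.5 = 56.52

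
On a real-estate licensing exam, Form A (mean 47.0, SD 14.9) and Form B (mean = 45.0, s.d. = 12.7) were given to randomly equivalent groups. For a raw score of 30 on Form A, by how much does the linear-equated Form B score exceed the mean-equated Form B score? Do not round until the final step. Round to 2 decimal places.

2.51

Mean-equated: 30 + (45.0 − 47.0) = 28.00
Linear-equated: (12.7/14.9)(30 − 47.0) + 45.0 = 30.510
Difference = 30.510 − 28.00 = 2.51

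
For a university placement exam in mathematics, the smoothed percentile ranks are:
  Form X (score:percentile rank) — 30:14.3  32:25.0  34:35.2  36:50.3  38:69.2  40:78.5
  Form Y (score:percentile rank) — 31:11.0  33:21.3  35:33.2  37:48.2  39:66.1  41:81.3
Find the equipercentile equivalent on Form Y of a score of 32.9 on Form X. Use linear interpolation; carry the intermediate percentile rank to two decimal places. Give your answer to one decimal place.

34.4

PR of 32.9 on Form X: 25.0 + (32.9 − 32)/(34 − 32) × (35.2 − 25.0) = 29.59
On Form Y, PR 29.59 falls between score 33 (PR 21.3) and 35 (PR 33.2).
Interpolate: 33 + (29.59 − 21.3)/(33.2 − 21.3) × (35 − 33) = 34.4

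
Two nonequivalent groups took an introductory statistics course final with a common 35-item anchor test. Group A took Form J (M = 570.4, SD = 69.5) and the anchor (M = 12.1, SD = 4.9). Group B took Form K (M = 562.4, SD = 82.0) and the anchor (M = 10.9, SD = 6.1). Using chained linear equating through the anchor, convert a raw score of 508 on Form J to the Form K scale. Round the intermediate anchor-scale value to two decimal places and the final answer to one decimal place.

Form J → anchor (Group A): v = (4.9/69.5)(508 − 570.4) + 12.1 = 7.70
anchor → Form K (Group B): y = (82.0/6.1)(7.70 − 10.9) + 562.4 = 519.4

519.4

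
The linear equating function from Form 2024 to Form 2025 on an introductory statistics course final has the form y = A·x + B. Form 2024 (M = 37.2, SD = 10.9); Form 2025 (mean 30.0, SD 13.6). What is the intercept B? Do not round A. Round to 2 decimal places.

A = SD_Y / SD_X = 13.6 / 10.9 = 1.247706
B = M_Y − A·M_X = 30.0 − 1.247706 × 37.2 = -16.41

-16.41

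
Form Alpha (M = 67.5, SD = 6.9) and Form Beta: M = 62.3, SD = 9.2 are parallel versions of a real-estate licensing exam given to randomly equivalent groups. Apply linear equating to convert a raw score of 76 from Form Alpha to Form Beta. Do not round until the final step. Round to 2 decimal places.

73.63

Linear equating: y = (SD_Y/SD_X)(x − M_X) + M_Y
y = (9.2/6.9)(76 − 67.5) + 62.3
y = 1.333333 × 8.5 + 62.3 = 11.3333 + 62.3 = 73.63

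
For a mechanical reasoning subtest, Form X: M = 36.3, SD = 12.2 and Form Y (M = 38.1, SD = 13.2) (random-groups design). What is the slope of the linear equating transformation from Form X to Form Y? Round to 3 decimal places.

1.082

A = SD_Y / SD_X = 13.2 / 12.2 = 1.082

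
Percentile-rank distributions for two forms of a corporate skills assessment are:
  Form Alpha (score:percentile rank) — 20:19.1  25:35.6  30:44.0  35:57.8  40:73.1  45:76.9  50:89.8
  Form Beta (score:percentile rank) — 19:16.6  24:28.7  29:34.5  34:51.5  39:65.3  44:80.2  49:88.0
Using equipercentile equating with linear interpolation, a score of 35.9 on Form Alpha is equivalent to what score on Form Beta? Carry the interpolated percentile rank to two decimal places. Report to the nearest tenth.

37.3

PR of 35.9 on Form Alpha: 57.8 + (35.9 − 35)/(40 − 35) × (73.1 − 57.8) = 60.55
On Form Beta, PR 60.55 falls between score 34 (PR 51.5) and 39 (PR 65.3).
Interpolate: 34 + (60.55 − 51.5)/(65.3 − 51.5) × (39 − 34) = 37.3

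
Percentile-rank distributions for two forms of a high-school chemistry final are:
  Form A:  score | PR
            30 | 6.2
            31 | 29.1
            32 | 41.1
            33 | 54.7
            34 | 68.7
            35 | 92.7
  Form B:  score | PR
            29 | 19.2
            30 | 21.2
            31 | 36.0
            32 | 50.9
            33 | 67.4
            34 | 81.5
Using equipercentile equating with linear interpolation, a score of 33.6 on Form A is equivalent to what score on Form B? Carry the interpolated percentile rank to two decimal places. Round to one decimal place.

PR of 33.6 on Form A: 54.7 + (33.6 − 33)/(34 − 33) × (68.7 − 54.7) = 63.10
On Form B, PR 63.10 falls between score 32 (PR 50.9) and 33 (PR 67.4).
Interpolate: 32 + (63.10 − 50.9)/(67.4 − 50.9) × (33 − 32) = 32.7

32.7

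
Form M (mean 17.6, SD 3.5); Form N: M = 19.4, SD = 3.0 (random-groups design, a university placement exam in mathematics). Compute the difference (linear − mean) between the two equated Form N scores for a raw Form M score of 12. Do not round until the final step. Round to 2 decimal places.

Mean-equated: 12 + (19.4 − 17.6) = 13.80
Linear-equated: (3.0/3.5)(12 − 17.6) + 19.4 = 14.600
Difference = 14.600 − 13.80 = 0.80

0.80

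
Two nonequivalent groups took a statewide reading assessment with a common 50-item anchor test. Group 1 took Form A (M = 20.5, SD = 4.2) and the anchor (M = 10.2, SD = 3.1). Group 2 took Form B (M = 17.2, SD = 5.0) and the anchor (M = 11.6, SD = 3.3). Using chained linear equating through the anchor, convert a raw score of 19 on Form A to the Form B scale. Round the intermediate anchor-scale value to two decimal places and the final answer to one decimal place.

13.4

Form A → anchor (Group 1): v = (3.1/4.2)(19 − 20.5) + 10.2 = 9.09
anchor → Form B (Group 2): y = (5.0/3.3)(9.09 − 11.6) + 17.2 = 13.4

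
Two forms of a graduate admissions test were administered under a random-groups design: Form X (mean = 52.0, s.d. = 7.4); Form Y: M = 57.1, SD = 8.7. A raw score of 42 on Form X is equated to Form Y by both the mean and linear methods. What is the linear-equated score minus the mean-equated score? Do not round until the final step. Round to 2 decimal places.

-1.76

Mean-equated: 42 + (57.1 − 52.0) = 47.10
Linear-equated: (8.7/7.4)(42 − 52.0) + 57.1 = 45.343
Difference = 45.343 − 47.10 = -1.76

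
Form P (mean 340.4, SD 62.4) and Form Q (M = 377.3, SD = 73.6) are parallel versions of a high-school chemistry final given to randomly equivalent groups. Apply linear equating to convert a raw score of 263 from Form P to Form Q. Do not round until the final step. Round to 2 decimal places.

Linear equating: y = (SD_Y/SD_X)(x − M_X) + M_Y
y = (73.6/62.4)(263 − 340.4) + 377.3
y = 1.179487 × -77.4 + 377.3 = -91.2923 + 377.3 = 286.01

286.01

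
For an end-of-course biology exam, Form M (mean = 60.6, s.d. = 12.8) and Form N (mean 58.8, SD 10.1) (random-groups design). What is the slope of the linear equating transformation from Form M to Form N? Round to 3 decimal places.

A = SD_Y / SD_X = 10.1 / 12.8 = 0.789

0.789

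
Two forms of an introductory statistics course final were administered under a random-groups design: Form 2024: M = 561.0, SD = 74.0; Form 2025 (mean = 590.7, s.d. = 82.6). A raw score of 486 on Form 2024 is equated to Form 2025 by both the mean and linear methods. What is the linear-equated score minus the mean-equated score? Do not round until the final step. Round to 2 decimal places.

-8.72

Mean-equated: 486 + (590.7 − 561.0) = 515.70
Linear-equated: (82.6/74.0)(486 − 561.0) + 590.7 = 506.984
Difference = 506.984 − 515.70 = -8.72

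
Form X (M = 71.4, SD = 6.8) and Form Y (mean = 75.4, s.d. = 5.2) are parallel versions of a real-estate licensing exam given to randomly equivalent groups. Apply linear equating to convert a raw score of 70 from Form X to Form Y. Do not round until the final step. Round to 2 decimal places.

74.33

Linear equating: y = (SD_Y/SD_X)(x − M_X) + M_Y
y = (5.2/6.8)(70 − 71.4) + 75.4
y = 0.764706 × -1.4 + 75.4 = -1.0706 + 75.4 = 74.33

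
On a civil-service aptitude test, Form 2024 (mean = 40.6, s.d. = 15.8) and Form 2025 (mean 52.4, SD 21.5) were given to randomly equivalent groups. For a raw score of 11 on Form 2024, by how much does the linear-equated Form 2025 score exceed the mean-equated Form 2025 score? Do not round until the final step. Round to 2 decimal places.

Mean-equated: 11 + (52.4 − 40.6) = 22.80
Linear-equated: (21.5/15.8)(11 − 40.6) + 52.4 = 12.122
Difference = 12.122 − 22.80 = -10.68

-10.68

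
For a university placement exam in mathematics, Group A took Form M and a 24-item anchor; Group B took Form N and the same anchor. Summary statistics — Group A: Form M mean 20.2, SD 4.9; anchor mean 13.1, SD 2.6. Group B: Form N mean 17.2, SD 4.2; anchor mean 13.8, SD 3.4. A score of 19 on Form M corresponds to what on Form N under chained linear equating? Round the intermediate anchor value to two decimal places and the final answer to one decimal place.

Form M → anchor (Group A): v = (2.6/4.9)(19 − 20.2) + 13.1 = 12.46
anchor → Form N (Group B): y = (4.2/3.4)(12.46 − 13.8) + 17.2 = 15.5

15.5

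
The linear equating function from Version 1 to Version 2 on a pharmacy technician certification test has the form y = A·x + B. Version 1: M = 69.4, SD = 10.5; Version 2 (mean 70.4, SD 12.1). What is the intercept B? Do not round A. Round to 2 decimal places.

A = SD_Y / SD_X = 12.1 / 10.5 = 1.152381
B = M_Y − A·M_X = 70.4 − 1.152381 × 69.4 = -9.58

-9.58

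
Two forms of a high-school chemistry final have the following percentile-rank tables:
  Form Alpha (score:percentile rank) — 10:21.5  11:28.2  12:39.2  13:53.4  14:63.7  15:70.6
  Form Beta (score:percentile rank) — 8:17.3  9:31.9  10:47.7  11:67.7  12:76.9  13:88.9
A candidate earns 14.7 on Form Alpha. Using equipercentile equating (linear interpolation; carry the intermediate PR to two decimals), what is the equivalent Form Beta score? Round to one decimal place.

PR of 14.7 on Form Alpha: 63.7 + (14.7 − 14)/(15 − 14) × (70.6 − 63.7) = 68.53
On Form Beta, PR 68.53 falls between score 11 (PR 67.7) and 12 (PR 76.9).
Interpolate: 11 + (68.53 − 67.7)/(76.9 − 67.7) × (12 − 11) = 11.1

11.1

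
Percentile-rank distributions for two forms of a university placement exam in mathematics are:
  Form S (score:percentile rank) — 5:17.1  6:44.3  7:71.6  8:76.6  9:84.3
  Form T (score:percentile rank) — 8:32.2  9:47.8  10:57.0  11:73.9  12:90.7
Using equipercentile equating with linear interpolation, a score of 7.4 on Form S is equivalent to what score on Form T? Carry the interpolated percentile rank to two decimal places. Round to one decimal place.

11.0

PR of 7.4 on Form S: 71.6 + (7.4 − 7)/(8 − 7) × (76.6 − 71.6) = 73.60
On Form T, PR 73.60 falls between score 10 (PR 57.0) and 11 (PR 73.9).
Interpolate: 10 + (73.60 − 57.0)/(73.9 − 57.0) × (11 − 10) = 11.0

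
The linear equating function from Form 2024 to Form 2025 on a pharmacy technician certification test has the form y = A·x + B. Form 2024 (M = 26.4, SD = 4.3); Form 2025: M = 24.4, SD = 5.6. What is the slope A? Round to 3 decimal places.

1.302

A = SD_Y / SD_X = 5.6 / 4.3 = 1.302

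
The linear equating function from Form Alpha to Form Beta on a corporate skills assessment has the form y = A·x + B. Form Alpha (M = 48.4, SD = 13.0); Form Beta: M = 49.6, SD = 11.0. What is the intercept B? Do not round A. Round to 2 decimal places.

8.65

A = SD_Y / SD_X = 11.0 / 13.0 = 0.846154
B = M_Y − A·M_X = 49.6 − 0.846154 × 48.4 = 8.65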